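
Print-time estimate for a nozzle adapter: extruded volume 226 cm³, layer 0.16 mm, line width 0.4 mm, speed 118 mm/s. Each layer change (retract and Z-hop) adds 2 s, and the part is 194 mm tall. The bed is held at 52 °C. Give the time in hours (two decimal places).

Extrusion cross-section = 0.16 × 0.4 = 0.064 mm².
Total extruded path = 226000/0.064 = 3531250 mm.
Extrusion time = 3531250 / 118 = 29925.8 s.
Layers = ⌈194/0.16⌉ = 1213.
Layer-change overhead = 1213 × 2 = 2426 s.
Altogether 29925.8 + 2426 = 32351.8 s, i.e. 8.99 hours.

8.99 hours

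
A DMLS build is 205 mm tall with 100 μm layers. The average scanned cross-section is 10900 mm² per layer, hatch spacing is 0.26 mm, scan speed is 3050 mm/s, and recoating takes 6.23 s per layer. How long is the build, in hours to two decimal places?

11.37 hours

Layers = ⌈205/0.1⌉ = 2050.
Hatch length per layer: 10900 / 0.26 → 41923.1 mm.
Scan time per layer = 41923.1 / 3050 = 13.7453 s.
Time per layer: 13.7453 + 6.23 → 19.9753 s.
Total: 2050 × 19.9753 s = 40949.365 s → 11.37 hours.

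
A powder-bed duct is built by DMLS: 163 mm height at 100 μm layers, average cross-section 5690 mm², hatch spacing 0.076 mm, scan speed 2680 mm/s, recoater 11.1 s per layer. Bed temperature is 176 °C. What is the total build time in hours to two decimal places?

17.67 hours

Number of layers: 163 / 0.1 → 1630 (rounded up).
Scan path per layer: 5690 / 0.076 → 74868.4 mm.
Scan time per layer: 74868.4 / 2680 → 27.936 s.
Per-layer time: 27.936 + 11.1 → 39.036 s.
1630 layers × 39.036 s/layer = 63628.68 s, i.e. 17.67 hours.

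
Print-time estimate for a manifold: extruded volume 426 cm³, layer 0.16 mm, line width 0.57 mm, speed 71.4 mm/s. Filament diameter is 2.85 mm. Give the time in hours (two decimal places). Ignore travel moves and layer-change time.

18.17 hours

Bead cross-section: 0.16 × 0.57 → 0.0912 mm².
Path length: 426000 mm³ / 0.0912 mm² → 4671052.6 mm.
Print-move time = 4671052.6 / 71.4, so 65420.9 s.
In the requested units: 65420.9 s = 18.17 hours.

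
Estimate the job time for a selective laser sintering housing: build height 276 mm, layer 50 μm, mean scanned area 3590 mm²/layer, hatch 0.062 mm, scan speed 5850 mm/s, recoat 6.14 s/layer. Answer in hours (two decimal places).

24.59 hours

Number of layers: 276 / 0.05 → 5520 (rounded up).
Scan path per layer = 3590 / 0.062 = 57903.2 mm.
Scan time per layer = 57903.2 / 5850, so 9.898 s.
Per-layer time: 9.898 + 6.14 → 16.038 s.
5520 layers × 16.038 s/layer = 88529.76 s, i.e. 24.59 hours.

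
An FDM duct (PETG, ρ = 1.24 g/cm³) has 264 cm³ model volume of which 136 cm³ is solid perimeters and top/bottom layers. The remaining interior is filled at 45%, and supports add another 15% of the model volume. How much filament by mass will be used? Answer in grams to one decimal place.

289.2 g

Volume inside the shell = 264 − 136, so 128 cm³.
Infill volume = 0.45 × 128, so 57.6 cm³.
Support: 0.15 × 264 → 39.6 cm³.
Total extruded = 136 + 57.6 + 39.6 = 233.2 cm³.
Mass = 233.2 × 1.24 = 289.168 g.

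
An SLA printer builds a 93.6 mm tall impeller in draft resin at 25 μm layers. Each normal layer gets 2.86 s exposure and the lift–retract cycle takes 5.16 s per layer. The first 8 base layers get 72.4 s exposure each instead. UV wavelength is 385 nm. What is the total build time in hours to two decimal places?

Layers = ⌈93.6/0.025⌉ = 3744.
Bottom layers = 8 × (72.4 + 5.16), so 620.48 s.
Remaining layers = 3736 × (2.86 + 5.16), so 29962.72 s.
Sum: 620.48 + 29962.72 = 30583.2 s → 8.50 hours.

8.50 hours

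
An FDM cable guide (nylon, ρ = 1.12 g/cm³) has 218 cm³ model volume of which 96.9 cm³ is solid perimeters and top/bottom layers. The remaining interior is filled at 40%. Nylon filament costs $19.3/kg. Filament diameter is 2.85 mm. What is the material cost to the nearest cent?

$3.14

Interior volume = 218 − 96.9, so 121.1 cm³.
Infill deposited: 0.40 × 121.1 → 48.44 cm³.
Total extruded: 96.9 + 48.44 → 145.34 cm³.
Mass = 145.34 × 1.12, so 162.7808 g.
At $19.3/kg: 162.7808/1000 × 19.3 = $3.14.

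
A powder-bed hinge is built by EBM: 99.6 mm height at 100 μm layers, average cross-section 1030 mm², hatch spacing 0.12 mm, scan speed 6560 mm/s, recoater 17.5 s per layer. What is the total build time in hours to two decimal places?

Layers = ⌈99.6/0.1⌉ = 996.
Hatch length per layer = 1030 / 0.12, so 8583.3 mm.
Per-layer scan time = 8583.3 / 6560 = 1.3084 s.
Per-layer time: 1.3084 + 17.5 → 18.8084 s.
996 layers × 18.8084 s/layer = 18733.1664 s, i.e. 5.20 hours.

5.20 hours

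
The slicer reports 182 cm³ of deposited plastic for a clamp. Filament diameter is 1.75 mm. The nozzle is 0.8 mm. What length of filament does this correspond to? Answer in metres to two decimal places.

A = π r² = π × 0.875² = 2.4053 mm².
Length = 182 cm³ / 2.4053 mm² = 182000 / 2.4053 = 75666.24 mm = 75.67 m.

75.67 m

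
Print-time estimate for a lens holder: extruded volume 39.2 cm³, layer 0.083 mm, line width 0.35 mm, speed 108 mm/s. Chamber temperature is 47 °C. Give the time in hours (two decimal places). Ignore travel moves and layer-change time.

3.47 hours

Line area = 0.083 × 0.35 = 0.02905 mm².
Total extruded path = 39200/0.02905 = 1349397.6 mm.
Extrusion time = 1349397.6 / 108, so 12494.4 s.
That's 12494.4 s → 3.47 hours.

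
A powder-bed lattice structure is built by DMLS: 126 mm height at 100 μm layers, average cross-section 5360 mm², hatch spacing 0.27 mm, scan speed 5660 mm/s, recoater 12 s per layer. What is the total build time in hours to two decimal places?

5.43 hours

Layers = ⌈126/0.1⌉ = 1260.
Per-layer scan distance = 5360 / 0.27, so 19851.9 mm.
Laser time per layer: 19851.9 / 5660 → 3.5074 s.
Per-layer time = 3.5074 + 12 = 15.5074 s.
Total: 1260 × 15.5074 s = 19539.324 s → 5.43 hours.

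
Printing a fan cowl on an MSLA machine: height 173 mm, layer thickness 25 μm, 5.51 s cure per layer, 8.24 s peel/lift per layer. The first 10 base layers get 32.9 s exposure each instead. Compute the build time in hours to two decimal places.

26.51 hours

Layer count = ceil(173 / 0.025) = 6920.
Base layers = 10 × (32.9 + 8.24) = 411.4 s.
Normal layers: 6910 × (5.51 + 8.24) → 95012.5 s.
Total = 411.4 + 95012.5 = 95423.9 s = 26.51 hours.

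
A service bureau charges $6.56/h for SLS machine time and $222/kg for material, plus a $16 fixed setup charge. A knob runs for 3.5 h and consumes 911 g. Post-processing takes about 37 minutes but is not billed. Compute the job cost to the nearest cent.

Time charge = 6.56 × 3.5 = $22.96.
Feedstock cost: 222 × 911/1000 → $202.242.
Adding setup: 22.96 + 202.242 + 16 → 241.202 ≈ $241.20.

$241.20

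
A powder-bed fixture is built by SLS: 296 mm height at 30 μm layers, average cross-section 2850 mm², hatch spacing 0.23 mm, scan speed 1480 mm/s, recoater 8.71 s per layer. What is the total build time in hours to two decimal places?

Layers = ⌈296/0.03⌉ = 9867.
Hatch length per layer = 2850 / 0.23, so 12391.3 mm.
Per-layer scan time = 12391.3 / 1480, so 8.3725 s.
Time per layer = 8.3725 + 8.71 = 17.0825 s.
9867 layers × 17.0825 s/layer = 168553.0275 s, i.e. 46.82 hours.

46.82 hours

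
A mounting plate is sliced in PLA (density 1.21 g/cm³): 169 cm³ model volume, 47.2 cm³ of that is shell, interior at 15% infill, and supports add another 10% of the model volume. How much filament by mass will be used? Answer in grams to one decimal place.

99.7 g

Interior volume = 169 − 47.2 = 121.8 cm³.
Infill volume = 0.15 × 121.8 = 18.27 cm³.
Support = 0.10 × 169 = 16.9 cm³.
Deposited volume: 47.2 + 18.27 + 16.9 → 82.37 cm³.
Mass = 82.37 × 1.21 = 99.6677 g.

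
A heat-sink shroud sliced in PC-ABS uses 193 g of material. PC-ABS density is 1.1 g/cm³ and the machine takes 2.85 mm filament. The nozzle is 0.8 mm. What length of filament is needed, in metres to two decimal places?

Volume = 193 g / 1.1 g·cm⁻³ = 175.4545 cm³ = 175454.5 mm³.
Filament cross-section = π × (2.85/2)² = 6.3794 mm².
L = V/A = 175454.5/6.3794 = 27503.29 mm → 27.50 m.

27.50 m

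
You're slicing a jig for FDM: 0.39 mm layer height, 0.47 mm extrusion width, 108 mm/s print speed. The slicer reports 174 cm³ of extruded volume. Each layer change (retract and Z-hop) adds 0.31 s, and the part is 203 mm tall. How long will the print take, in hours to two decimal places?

Line area: 0.39 × 0.47 → 0.1833 mm².
Toolpath length = 174 cm³ / 0.1833 mm² = 174000 / 0.1833 = 949263.5 mm.
Time extruding = 949263.5 / 108, so 8789.5 s.
Number of layers: 203 / 0.39 → 521 (rounded up).
Z-hop total = 521 × 0.31, so 161.51 s.
Altogether 8789.5 + 161.51 = 8951.01 s, i.e. 2.49 hours.

2.49 hours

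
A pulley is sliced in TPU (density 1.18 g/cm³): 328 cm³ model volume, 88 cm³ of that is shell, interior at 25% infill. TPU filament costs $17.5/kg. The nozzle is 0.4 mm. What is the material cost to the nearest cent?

Interior volume = 328 − 88 = 240 cm³.
Deposited infill = 0.25 × 240 = 60 cm³.
Total extruded: 88 + 60 → 148 cm³.
Mass = 148 × 1.18, so 174.64 g.
Cost = 174.64 g / 1000 × $17.5/kg = $3.06.

$3.06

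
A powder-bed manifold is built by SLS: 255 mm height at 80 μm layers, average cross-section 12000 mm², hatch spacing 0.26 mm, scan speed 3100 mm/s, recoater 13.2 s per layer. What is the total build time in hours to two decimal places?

Number of layers: 255 / 0.08 → 3188 (rounded up).
Hatch length per layer = 12000 / 0.26 = 46153.8 mm.
Scan time per layer = 46153.8 / 3100, so 14.8883 s.
Time per layer: 14.8883 + 13.2 → 28.0883 s.
Build time = 3188 × 28.0883 = 89545.5004 s = 24.87 hours.

24.87 hours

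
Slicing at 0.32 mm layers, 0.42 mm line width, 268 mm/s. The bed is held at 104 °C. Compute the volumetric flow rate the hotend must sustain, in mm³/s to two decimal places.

36.02

A: 0.32 × 0.42 → 0.1344 mm².
Volumetric flow = 268 × 0.1344 = 36.02 mm³/s.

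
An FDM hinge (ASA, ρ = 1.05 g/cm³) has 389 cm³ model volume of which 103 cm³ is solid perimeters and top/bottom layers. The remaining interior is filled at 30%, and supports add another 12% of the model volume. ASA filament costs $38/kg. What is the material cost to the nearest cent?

Infill region: 389 − 103 → 286 cm³.
Infill deposited = 0.30 × 286, so 85.8 cm³.
Support: 0.12 × 389 → 46.68 cm³.
Total printed volume = 103 + 85.8 + 46.68, so 235.48 cm³.
Mass = 235.48 × 1.05, so 247.254 g.
Cost = 247.254 g / 1000 × $38/kg = $9.40.

$9.40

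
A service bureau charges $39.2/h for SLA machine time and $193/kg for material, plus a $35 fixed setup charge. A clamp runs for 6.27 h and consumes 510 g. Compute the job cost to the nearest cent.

$379.21

Machine-time cost = 39.2 × 6.27, so $245.784.
Material cost = 193 × 510/1000, so $98.43.
Adding setup: 245.784 + 98.43 + 35 → 379.214 ≈ $379.21.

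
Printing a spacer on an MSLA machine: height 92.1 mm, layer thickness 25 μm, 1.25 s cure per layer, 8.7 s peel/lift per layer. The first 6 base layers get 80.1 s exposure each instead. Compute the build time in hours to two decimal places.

10.31 hours

Layer count = ceil(92.1 / 0.025) = 3684.
Bottom layers: 6 × (80.1 + 8.7) → 532.8 s.
Remaining layers = 3678 × (1.25 + 8.7), so 36596.1 s.
Sum: 532.8 + 36596.1 = 37128.9 s → 10.31 hours.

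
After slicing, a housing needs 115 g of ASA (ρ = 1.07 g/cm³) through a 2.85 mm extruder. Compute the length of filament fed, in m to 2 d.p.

Volume = 115 g / 1.07 g·cm⁻³ = 107.4766 cm³ = 107476.6 mm³.
Filament cross-section = π × (2.85/2)² = 6.3794 mm².
Length = 107476.6 / 6.3794 = 16847.45 mm = 16.85 m.

16.85 m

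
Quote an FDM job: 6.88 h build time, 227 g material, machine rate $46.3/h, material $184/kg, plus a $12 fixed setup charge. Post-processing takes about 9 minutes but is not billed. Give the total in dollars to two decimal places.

$372.31

Machine cost = 46.3 × 6.88, so $318.544.
Material charge = 184 × 227/1000, so $41.768.
Total = 318.544 + 41.768 + 12 = 372.312 ≈ $372.31.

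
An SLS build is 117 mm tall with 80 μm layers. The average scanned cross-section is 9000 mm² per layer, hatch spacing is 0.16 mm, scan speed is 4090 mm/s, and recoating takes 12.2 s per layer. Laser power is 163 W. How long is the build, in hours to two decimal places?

Layers = ⌈117/0.08⌉ = 1463.
Hatch length per layer = 9000 / 0.16, so 56250 mm.
Laser time per layer: 56250 / 4090 → 13.7531 s.
Time per layer = 13.7531 + 12.2, so 25.9531 s.
Total: 1463 × 25.9531 s = 37969.3853 s → 10.55 hours.

10.55 hours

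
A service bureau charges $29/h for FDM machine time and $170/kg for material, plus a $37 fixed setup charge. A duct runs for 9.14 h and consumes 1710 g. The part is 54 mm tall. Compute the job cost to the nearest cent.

$592.76

Time charge = 29 × 9.14, so $265.06.
Feedstock cost = 170 × 1710/1000, so $290.70.
Total = 265.06 + 290.70 + 37 = $592.76.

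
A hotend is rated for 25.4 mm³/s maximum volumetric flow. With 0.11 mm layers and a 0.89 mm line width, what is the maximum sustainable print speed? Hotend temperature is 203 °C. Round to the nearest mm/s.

259 mm/s

Bead cross-section = 0.11 × 0.89 = 0.0979 mm².
v_max = Q/A = 25.4/0.0979 = 259.45 mm/s → 259 mm/s.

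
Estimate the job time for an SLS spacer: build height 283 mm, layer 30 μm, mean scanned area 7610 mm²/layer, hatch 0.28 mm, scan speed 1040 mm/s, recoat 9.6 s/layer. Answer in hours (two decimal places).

93.64 hours

Layers = ⌈283/0.03⌉ = 9434.
Scan path per layer = 7610 / 0.28, so 27178.6 mm.
Per-layer scan time = 27178.6 / 1040, so 26.1333 s.
Layer cycle: 26.1333 + 9.6 → 35.7333 s.
9434 layers × 35.7333 s/layer = 337107.9522 s, i.e. 93.64 hours.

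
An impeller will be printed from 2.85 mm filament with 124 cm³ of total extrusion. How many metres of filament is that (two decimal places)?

A = π r² = π × 1.425² = 6.3794 mm².
L = 124000 mm³ / 6.3794 mm² = 19437.56 mm, i.e. 19.44 m.

19.44 m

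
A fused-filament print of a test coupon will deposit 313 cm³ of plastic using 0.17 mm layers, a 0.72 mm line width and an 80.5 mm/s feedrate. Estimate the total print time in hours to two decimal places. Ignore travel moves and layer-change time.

8.82 hours

Bead cross-section: 0.17 × 0.72 → 0.1224 mm².
Toolpath length = 313 cm³ / 0.1224 mm² = 313000 / 0.1224 = 2557189.5 mm.
Extrusion time: 2557189.5 / 80.5 → 31766.3 s.
That's 31766.3 s → 8.82 hours.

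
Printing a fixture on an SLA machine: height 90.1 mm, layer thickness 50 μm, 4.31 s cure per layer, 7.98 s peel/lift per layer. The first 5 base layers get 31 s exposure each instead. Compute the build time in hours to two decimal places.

Layer count = ceil(90.1 / 0.05) = 1802.
Base layers = 5 × (31 + 7.98) = 194.9 s.
Normal layers: 1797 × (4.31 + 7.98) → 22085.13 s.
Total = 194.9 + 22085.13 = 22280.03 s = 6.19 hours.

6.19 hours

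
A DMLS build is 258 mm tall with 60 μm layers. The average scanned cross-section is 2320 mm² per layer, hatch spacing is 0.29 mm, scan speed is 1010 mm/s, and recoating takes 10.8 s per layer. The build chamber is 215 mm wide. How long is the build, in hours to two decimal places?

22.36 hours

Layer count = ceil(258 / 0.06) = 4300.
Hatch length per layer = 2320 / 0.29 = 8000 mm.
Laser time per layer = 8000 / 1010, so 7.9208 s.
Time per layer = 7.9208 + 10.8 = 18.7208 s.
4300 layers × 18.7208 s/layer = 80499.44 s, i.e. 22.36 hours.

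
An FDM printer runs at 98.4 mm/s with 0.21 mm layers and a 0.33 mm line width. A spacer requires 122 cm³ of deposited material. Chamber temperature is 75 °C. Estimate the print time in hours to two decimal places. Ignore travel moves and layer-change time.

4.97 hours

Bead cross-section = 0.21 × 0.33, so 0.0693 mm².
Total extruded path = 122000/0.0693 = 1760461.8 mm.
Extrusion time: 1760461.8 / 98.4 → 17890.9 s.
Converting: 17890.9 s = 4.97 hours.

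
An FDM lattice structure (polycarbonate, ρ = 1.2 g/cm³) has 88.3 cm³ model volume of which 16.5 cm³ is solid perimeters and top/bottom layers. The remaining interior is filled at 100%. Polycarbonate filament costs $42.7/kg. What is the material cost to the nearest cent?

Interior volume: 88.3 − 16.5 → 71.8 cm³.
Infill deposited: 1.00 × 71.8 → 71.8 cm³.
Deposited volume: 16.5 + 71.8 → 88.3 cm³.
Mass = 88.3 × 1.2, so 105.96 g.
Cost = 105.96 g / 1000 × $42.7/kg = $4.52.

$4.52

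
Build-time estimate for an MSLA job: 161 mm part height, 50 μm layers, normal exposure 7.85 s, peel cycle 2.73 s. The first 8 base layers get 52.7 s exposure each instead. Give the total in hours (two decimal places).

9.56 hours

Layers = ⌈161/0.05⌉ = 3220.
Bottom layers: 8 × (52.7 + 2.73) → 443.44 s.
Regular layers = 3212 × (7.85 + 2.73), so 33982.96 s.
Sum: 443.44 + 33982.96 = 34426.4 s → 9.56 hours.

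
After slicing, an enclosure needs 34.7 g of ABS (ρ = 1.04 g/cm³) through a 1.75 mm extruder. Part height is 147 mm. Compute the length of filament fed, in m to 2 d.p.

13.87 m

Extruded volume: 34.7/1.04 = 33.3654 cm³ (33365.4 mm³).
Filament cross-section = π × (1.75/2)² = 2.4053 mm².
Length = 33365.4 / 2.4053 = 13871.62 mm = 13.87 m.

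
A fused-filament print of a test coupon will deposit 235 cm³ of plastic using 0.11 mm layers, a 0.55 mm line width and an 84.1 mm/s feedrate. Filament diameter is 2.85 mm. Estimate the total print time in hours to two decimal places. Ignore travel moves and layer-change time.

12.83 hours

Extrusion cross-section = 0.11 × 0.55, so 0.0605 mm².
Toolpath length = 235 cm³ / 0.0605 mm² = 235000 / 0.0605 = 3884297.5 mm.
Print-move time: 3884297.5 / 84.1 → 46186.7 s.
46186.7 s = 12.83 hours.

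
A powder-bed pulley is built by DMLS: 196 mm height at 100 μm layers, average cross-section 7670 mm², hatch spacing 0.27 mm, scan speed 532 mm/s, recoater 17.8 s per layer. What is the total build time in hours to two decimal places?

38.76 hours

Layers = ⌈196/0.1⌉ = 1960.
Scan path per layer = 7670 / 0.27 = 28407.4 mm.
Scan time per layer = 28407.4 / 532 = 53.3974 s.
Per-layer time: 53.3974 + 17.8 → 71.1974 s.
Total: 1960 × 71.1974 s = 139546.904 s → 38.76 hours.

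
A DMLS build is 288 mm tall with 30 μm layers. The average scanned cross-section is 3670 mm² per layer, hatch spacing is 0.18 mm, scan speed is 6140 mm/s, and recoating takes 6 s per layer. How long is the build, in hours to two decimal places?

24.86 hours

Number of layers: 288 / 0.03 → 9600 (rounded up).
Scan path per layer = 3670 / 0.18 = 20388.9 mm.
Per-layer scan time: 20388.9 / 6140 → 3.3207 s.
Time per layer: 3.3207 + 6 → 9.3207 s.
9600 layers × 9.3207 s/layer = 89478.72 s, i.e. 24.86 hours.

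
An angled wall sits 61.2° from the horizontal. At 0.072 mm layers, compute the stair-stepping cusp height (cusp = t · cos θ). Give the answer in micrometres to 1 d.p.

34.7 μm

h_c = t·cos θ = 0.072 × 0.4818 = 0.03469 mm (34.7 μm).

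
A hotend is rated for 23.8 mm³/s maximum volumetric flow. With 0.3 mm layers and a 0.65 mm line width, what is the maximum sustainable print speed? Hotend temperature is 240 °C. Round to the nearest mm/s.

122 mm/s

Extrusion cross-section = 0.3 × 0.65 = 0.195 mm².
Max speed = 23.8 / 0.195 = 122.05 ≈ 122 mm/s.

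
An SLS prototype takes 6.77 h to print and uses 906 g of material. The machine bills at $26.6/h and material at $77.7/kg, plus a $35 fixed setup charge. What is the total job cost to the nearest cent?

$285.48

Time charge = 26.6 × 6.77, so $180.082.
Feedstock cost = 77.7 × 906/1000, so $70.3962.
Adding setup: 180.082 + 70.3962 + 35 → 285.4782 ≈ $285.48.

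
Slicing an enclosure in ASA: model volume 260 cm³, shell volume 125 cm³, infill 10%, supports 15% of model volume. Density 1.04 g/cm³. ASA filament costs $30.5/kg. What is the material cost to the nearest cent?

$5.63

Infill region = 260 − 125 = 135 cm³.
Infill deposited = 0.10 × 135, so 13.5 cm³.
Support: 0.15 × 260 → 39 cm³.
Total printed volume = 125 + 13.5 + 39, so 177.5 cm³.
Mass = 177.5 × 1.04, so 184.6 g.
At $30.5/kg: 184.6/1000 × 30.5 = $5.63.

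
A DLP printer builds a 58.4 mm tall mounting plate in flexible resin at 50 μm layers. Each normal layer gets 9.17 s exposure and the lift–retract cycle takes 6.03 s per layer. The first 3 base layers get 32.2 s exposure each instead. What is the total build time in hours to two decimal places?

4.95 hours

Number of layers: 58.4 / 0.05 → 1168 (rounded up).
Base layers = 3 × (32.2 + 6.03), so 114.69 s.
Normal layers = 1165 × (9.17 + 6.03), so 17708 s.
Total = 114.69 + 17708 = 17822.69 s = 4.95 hours.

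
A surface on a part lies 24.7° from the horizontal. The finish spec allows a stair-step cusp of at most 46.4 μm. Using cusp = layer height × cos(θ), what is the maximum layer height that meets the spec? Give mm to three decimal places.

cos(24.7°) = 0.9085; t_max = 0.0464/0.9085 = 0.051 mm.

0.051 mm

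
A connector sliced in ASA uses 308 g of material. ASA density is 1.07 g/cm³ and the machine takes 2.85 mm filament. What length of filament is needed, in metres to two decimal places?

45.12 m

Extruded volume: 308/1.07 = 287.8505 cm³ (287850.5 mm³).
Cross-section of 2.85 mm filament: π·(2.85/2)² = 6.3794 mm².
L = V/A = 287850.5/6.3794 = 45121.88 mm → 45.12 m.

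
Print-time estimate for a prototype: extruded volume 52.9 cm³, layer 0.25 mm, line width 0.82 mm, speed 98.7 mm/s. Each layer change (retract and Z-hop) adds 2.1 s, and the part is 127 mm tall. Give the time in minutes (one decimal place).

61.4 minutes

Extrusion cross-section = 0.25 × 0.82, so 0.205 mm².
Path length: 52900 mm³ / 0.205 mm² → 258048.8 mm.
Time extruding = 258048.8 / 98.7 = 2614.5 s.
Layer count = ceil(127 / 0.25) = 508.
Non-print overhead: 508 × 2.1 → 1066.8 s.
Total = 2614.5 + 1066.8 = 3681.3 s = 61.4 minutes.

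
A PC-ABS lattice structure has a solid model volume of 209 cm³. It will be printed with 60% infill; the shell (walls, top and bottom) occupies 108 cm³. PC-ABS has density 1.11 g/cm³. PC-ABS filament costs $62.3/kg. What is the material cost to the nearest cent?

Volume inside the shell: 209 − 108 → 101 cm³.
Deposited infill: 0.60 × 101 → 60.6 cm³.
Deposited volume: 108 + 60.6 → 168.6 cm³.
Mass = 168.6 × 1.11 = 187.146 g.
Cost = 187.146 g / 1000 × $62.3/kg = $11.66.

$11.66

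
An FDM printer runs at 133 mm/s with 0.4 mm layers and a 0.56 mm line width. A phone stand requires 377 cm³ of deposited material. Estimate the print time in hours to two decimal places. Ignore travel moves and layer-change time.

Line area = 0.4 × 0.56 = 0.224 mm².
Total extruded path = 377000/0.224 = 1683035.7 mm.
Time extruding: 1683035.7 / 133 → 12654.4 s.
In the requested units: 12654.4 s = 3.52 hours.

3.52 hours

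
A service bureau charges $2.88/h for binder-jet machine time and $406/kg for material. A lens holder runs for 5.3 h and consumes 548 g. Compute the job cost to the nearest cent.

Time charge: 2.88 × 5.3 → $15.264.
Material charge = 406 × 548/1000 = $222.488.
Job cost: 15.264 + 222.488 = 237.752 ≈ $237.75.

$237.75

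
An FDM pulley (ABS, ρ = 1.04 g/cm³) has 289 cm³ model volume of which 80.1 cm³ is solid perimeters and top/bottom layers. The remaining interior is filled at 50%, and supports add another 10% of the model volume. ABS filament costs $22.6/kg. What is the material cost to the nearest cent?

Infill region = 289 − 80.1, so 208.9 cm³.
Infill deposited = 0.50 × 208.9, so 104.45 cm³.
Support: 0.10 × 289 → 28.9 cm³.
Total printed volume = 80.1 + 104.45 + 28.9 = 213.45 cm³.
Mass = 213.45 × 1.04, so 221.988 g.
Cost = 221.988 g / 1000 × $22.6/kg = $5.02.

$5.02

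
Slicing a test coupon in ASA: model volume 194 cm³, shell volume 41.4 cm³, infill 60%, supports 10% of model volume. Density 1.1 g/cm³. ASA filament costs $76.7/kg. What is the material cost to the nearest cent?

Infill region = 194 − 41.4, so 152.6 cm³.
Infill volume = 0.60 × 152.6 = 91.56 cm³.
Support: 0.10 × 194 → 19.4 cm³.
Total printed volume: 41.4 + 91.56 + 19.4 → 152.36 cm³.
Mass: 152.36 × 1.1 → 167.596 g.
At $76.7/kg: 167.596/1000 × 76.7 = $12.85.

$12.85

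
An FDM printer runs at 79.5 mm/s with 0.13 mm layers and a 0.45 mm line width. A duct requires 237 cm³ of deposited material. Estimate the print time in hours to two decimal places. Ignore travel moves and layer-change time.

Bead cross-section = 0.13 × 0.45 = 0.0585 mm².
Path length: 237000 mm³ / 0.0585 mm² → 4051282.1 mm.
Time extruding: 4051282.1 / 79.5 → 50959.5 s.
In the requested units: 50959.5 s = 14.16 hours.

14.16 hours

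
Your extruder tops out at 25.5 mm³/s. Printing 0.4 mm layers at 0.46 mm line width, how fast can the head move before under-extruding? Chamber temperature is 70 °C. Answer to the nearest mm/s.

139 mm/s

Bead cross-section: 0.4 × 0.46 → 0.184 mm².
v_max = Q/A = 25.5/0.184 = 138.59 mm/s → 139 mm/s.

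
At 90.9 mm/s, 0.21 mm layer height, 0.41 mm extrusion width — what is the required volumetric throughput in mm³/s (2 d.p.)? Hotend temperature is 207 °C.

A: 0.21 × 0.41 → 0.0861 mm².
Volumetric flow = 90.9 × 0.0861 = 7.83 mm³/s.

7.83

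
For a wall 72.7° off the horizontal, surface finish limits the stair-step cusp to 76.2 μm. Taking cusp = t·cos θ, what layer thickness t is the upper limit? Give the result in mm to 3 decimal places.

cos(72.7°) = 0.2974; t_max = 0.0762/0.2974 = 0.256 mm.

0.256 mm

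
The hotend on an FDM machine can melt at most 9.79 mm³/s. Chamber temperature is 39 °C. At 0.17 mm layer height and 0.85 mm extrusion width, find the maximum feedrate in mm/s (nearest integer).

68 mm/s

A = 0.17 × 0.85, so 0.1445 mm².
Max speed = 9.79 / 0.1445 = 67.75 ≈ 68 mm/s.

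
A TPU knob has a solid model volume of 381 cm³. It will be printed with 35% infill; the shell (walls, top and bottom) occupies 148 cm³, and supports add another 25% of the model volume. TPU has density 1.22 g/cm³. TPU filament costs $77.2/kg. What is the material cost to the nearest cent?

$30.59

Volume inside the shell = 381 − 148, so 233 cm³.
Infill volume: 0.35 × 233 → 81.55 cm³.
Support: 0.25 × 381 → 95.25 cm³.
Total extruded = 148 + 81.55 + 95.25, so 324.8 cm³.
Mass: 324.8 × 1.22 → 396.256 g.
At $77.2/kg: 396.256/1000 × 77.2 = $30.59.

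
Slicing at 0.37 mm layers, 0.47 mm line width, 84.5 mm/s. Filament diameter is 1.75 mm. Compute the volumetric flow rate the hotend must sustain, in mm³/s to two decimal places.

14.69

Extrusion cross-section = 0.37 × 0.47, so 0.1739 mm².
Volumetric flow = 84.5 × 0.1739 = 14.69 mm³/s.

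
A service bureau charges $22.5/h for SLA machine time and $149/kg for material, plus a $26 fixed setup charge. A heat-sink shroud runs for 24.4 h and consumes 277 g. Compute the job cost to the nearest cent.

Time charge: 22.5 × 24.4 → $549.00.
Material cost = 149 × 277/1000 = $41.273.
Adding setup: 549.00 + 41.273 + 26 → 616.273 ≈ $616.27.

$616.27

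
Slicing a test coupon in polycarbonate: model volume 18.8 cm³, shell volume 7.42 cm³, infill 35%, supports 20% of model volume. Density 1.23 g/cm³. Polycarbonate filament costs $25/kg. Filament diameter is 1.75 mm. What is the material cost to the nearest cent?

Interior volume = 18.8 − 7.42, so 11.38 cm³.
Infill volume = 0.35 × 11.38, so 3.983 cm³.
Support = 0.20 × 18.8, so 3.76 cm³.
Total extruded: 7.42 + 3.983 + 3.76 → 15.163 cm³.
Mass = 15.163 × 1.23 = 18.65049 g.
At $25/kg: 18.65049/1000 × 25 = $0.47.

$0.47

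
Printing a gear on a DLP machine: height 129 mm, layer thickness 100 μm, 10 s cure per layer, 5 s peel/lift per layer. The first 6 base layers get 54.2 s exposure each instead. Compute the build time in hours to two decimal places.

Layer count = ceil(129 / 0.1) = 1290.
Burn-in layers: 6 × (54.2 + 5) → 355.2 s.
Regular layers = 1284 × (10 + 5) = 19260 s.
Total = 355.2 + 19260 = 19615.2 s = 5.45 hours.

5.45 hours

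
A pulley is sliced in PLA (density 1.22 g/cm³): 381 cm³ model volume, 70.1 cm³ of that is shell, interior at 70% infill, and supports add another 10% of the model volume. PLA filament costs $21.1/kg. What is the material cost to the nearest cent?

$8.39

Infill region: 381 − 70.1 → 310.9 cm³.
Deposited infill = 0.70 × 310.9, so 217.63 cm³.
Support = 0.10 × 381, so 38.1 cm³.
Total extruded: 70.1 + 217.63 + 38.1 → 325.83 cm³.
Mass = 325.83 × 1.22 = 397.5126 g.
Cost = 397.5126 g / 1000 × $21.1/kg = $8.39.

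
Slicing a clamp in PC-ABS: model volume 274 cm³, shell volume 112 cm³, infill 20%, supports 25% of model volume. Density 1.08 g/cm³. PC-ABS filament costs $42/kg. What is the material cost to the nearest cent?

Volume inside the shell = 274 − 112, so 162 cm³.
Infill volume = 0.20 × 162 = 32.4 cm³.
Support = 0.25 × 274 = 68.5 cm³.
Total extruded: 112 + 32.4 + 68.5 → 212.9 cm³.
Mass = 212.9 × 1.08 = 229.932 g.
At $42/kg: 229.932/1000 × 42 = $9.66.

$9.66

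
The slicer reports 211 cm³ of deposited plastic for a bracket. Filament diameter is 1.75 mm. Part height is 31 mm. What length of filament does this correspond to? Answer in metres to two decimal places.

87.72 m

Cross-section of 1.75 mm filament: π·(1.75/2)² = 2.4053 mm².
Length = 211 cm³ / 2.4053 mm² = 211000 / 2.4053 = 87722.95 mm = 87.72 m.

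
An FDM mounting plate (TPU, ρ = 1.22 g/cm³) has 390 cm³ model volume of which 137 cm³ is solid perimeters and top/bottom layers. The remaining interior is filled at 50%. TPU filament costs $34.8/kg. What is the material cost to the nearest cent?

Interior volume = 390 − 137 = 253 cm³.
Infill volume = 0.50 × 253 = 126.5 cm³.
Deposited volume: 137 + 126.5 → 263.5 cm³.
Mass = 263.5 × 1.22 = 321.47 g.
At $34.8/kg: 321.47/1000 × 34.8 = $11.19.

$11.19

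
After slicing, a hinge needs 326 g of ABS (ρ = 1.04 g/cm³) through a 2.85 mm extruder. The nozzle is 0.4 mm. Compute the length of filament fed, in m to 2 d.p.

49.14 m

Volume = 326 g / 1.04 g·cm⁻³ = 313.4615 cm³ = 313461.5 mm³.
Filament cross-section = π × (2.85/2)² = 6.3794 mm².
Length = 313461.5 / 6.3794 = 49136.52 mm = 49.14 m.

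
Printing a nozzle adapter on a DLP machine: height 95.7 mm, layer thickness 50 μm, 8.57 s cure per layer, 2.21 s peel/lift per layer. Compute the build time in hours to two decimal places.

Layers = ⌈95.7/0.05⌉ = 1914.
Cycle time = 8.57 + 2.21 = 10.78 s.
Total = 1914 × 10.78 = 20632.92 s = 5.73 hours.

5.73 hours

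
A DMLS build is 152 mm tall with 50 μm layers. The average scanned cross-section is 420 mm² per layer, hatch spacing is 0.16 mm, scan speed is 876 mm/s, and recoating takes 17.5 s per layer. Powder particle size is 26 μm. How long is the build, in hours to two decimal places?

Number of layers: 152 / 0.05 → 3040 (rounded up).
Per-layer scan distance: 420 / 0.16 → 2625 mm.
Laser time per layer: 2625 / 876 → 2.9966 s.
Per-layer time = 2.9966 + 17.5 = 20.4966 s.
3040 layers × 20.4966 s/layer = 62309.664 s, i.e. 17.31 hours.

17.31 hours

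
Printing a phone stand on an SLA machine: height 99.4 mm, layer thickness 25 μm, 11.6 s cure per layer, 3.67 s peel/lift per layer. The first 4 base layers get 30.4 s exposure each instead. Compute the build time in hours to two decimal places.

Layers = ⌈99.4/0.025⌉ = 3976.
Base layers = 4 × (30.4 + 3.67), so 136.28 s.
Remaining layers = 3972 × (11.6 + 3.67), so 60652.44 s.
Total = 136.28 + 60652.44 = 60788.72 s = 16.89 hours.

16.89 hours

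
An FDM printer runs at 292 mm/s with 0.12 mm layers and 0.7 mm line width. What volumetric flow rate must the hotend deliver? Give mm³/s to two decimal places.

Bead cross-section = 0.12 × 0.7 = 0.084 mm².
Volumetric flow = 292 × 0.084 = 24.53 mm³/s.

24.53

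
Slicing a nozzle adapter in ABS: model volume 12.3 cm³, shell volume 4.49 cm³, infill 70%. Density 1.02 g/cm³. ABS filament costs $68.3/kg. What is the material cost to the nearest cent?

$0.69

Volume inside the shell = 12.3 − 4.49 = 7.81 cm³.
Infill deposited = 0.70 × 7.81 = 5.467 cm³.
Total extruded = 4.49 + 5.467, so 9.957 cm³.
Mass = 9.957 × 1.02 = 10.15614 g.
Cost = 10.15614 g / 1000 × $68.3/kg = $0.69.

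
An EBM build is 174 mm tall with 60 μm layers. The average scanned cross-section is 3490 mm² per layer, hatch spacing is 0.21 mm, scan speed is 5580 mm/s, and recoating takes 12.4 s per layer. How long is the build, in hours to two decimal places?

Number of layers: 174 / 0.06 → 2900 (rounded up).
Hatch length per layer = 3490 / 0.21, so 16619 mm.
Beam time per layer = 16619 / 5580, so 2.9783 s.
Layer cycle = 2.9783 + 12.4, so 15.3783 s.
2900 layers × 15.3783 s/layer = 44597.07 s, i.e. 12.39 hours.

12.39 hours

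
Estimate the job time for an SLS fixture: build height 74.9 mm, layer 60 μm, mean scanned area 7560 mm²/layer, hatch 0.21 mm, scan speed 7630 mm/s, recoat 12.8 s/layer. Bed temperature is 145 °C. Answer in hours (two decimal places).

6.08 hours

Layers = ⌈74.9/0.06⌉ = 1249.
Scan path per layer = 7560 / 0.21 = 36000 mm.
Scan time per layer = 36000 / 7630 = 4.7182 s.
Time per layer = 4.7182 + 12.8 = 17.5182 s.
1249 layers × 17.5182 s/layer = 21880.2318 s, i.e. 6.08 hours.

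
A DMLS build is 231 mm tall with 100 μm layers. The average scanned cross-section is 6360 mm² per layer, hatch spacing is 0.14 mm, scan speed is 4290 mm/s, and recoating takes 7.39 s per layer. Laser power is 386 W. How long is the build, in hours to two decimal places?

11.54 hours

Layer count = ceil(231 / 0.1) = 2310.
Hatch length per layer = 6360 / 0.14, so 45428.6 mm.
Laser time per layer = 45428.6 / 4290 = 10.5894 s.
Layer cycle: 10.5894 + 7.39 → 17.9794 s.
Total: 2310 × 17.9794 s = 41532.414 s → 11.54 hours.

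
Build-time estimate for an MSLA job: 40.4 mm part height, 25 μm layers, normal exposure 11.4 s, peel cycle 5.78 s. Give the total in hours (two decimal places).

7.71 hours

Layers = ⌈40.4/0.025⌉ = 1616.
Each layer takes = 11.4 + 5.78, so 17.18 s.
Total = 1616 × 17.18 = 27762.88 s = 7.71 hours.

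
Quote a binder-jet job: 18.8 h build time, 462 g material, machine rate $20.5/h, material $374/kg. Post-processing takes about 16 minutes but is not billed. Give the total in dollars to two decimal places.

Machine-time cost = 20.5 × 18.8 = $385.40.
Material charge = 374 × 462/1000 = $172.788.
Job cost: 385.40 + 172.788 = 558.188 ≈ $558.19.

$558.19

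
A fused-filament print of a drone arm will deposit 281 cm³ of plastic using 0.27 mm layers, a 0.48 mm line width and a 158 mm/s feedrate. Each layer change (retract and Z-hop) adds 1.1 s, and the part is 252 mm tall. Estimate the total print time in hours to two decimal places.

4.10 hours

Extrusion cross-section = 0.27 × 0.48, so 0.1296 mm².
Total extruded path = 281000/0.1296 = 2168209.9 mm.
Time extruding = 2168209.9 / 158 = 13722.8 s.
Layer count = ceil(252 / 0.27) = 934.
Non-print overhead = 934 × 1.1 = 1027.4 s.
Total = 13722.8 + 1027.4 = 14750.2 s = 4.10 hours.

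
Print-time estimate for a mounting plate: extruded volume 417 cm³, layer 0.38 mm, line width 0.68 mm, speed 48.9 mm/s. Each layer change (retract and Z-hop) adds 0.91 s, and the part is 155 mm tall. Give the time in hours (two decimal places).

9.27 hours

Bead cross-section = 0.38 × 0.68, so 0.2584 mm².
Total extruded path = 417000/0.2584 = 1613777.1 mm.
Extrusion time = 1613777.1 / 48.9, so 33001.6 s.
Layers = ⌈155/0.38⌉ = 408.
Non-print overhead: 408 × 0.91 → 371.28 s.
Altogether 33001.6 + 371.28 = 33372.88 s, i.e. 9.27 hours.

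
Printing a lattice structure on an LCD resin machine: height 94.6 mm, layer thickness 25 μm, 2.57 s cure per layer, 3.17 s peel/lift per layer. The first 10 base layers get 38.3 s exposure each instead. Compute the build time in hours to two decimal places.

6.13 hours

Number of layers: 94.6 / 0.025 → 3784 (rounded up).
Base layers = 10 × (38.3 + 3.17), so 414.7 s.
Remaining layers: 3774 × (2.57 + 3.17) → 21662.76 s.
Sum: 414.7 + 21662.76 = 22077.46 s → 6.13 hours.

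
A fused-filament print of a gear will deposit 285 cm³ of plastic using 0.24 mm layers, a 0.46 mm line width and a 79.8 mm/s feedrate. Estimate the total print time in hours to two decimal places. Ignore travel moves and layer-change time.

Extrusion cross-section = 0.24 × 0.46 = 0.1104 mm².
Path length: 285000 mm³ / 0.1104 mm² → 2581521.7 mm.
Time extruding = 2581521.7 / 79.8 = 32349.9 s.
That's 32349.9 s → 8.99 hours.

8.99 hours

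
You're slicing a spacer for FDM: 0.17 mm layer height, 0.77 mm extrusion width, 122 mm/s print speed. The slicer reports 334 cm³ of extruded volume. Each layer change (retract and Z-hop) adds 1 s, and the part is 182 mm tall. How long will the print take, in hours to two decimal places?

Line area: 0.17 × 0.77 → 0.1309 mm².
Toolpath length = 334 cm³ / 0.1309 mm² = 334000 / 0.1309 = 2551566.1 mm.
Time extruding = 2551566.1 / 122 = 20914.5 s.
Layer count = ceil(182 / 0.17) = 1071.
Layer-change overhead = 1071 × 1 = 1071 s.
Total = 20914.5 + 1071 = 21985.5 s = 6.11 hours.

6.11 hours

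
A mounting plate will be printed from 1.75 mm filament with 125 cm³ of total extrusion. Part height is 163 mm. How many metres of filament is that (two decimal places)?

Cross-section of 1.75 mm filament: π·(1.75/2)² = 2.4053 mm².
L = 125000 mm³ / 2.4053 mm² = 51968.57 mm, i.e. 51.97 m.

51.97 m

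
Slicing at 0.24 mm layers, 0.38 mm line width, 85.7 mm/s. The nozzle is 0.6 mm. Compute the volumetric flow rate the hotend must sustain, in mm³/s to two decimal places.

7.82

A: 0.24 × 0.38 → 0.0912 mm².
Q = v·A = 85.7 × 0.0912 = 7.82 mm³/s.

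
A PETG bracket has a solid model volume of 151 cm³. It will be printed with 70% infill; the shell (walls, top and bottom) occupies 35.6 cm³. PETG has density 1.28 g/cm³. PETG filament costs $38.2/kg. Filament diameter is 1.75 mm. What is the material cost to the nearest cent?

$5.69

Volume inside the shell = 151 − 35.6, so 115.4 cm³.
Infill deposited = 0.70 × 115.4 = 80.78 cm³.
Total printed volume: 35.6 + 80.78 → 116.38 cm³.
Mass: 116.38 × 1.28 → 148.9664 g.
At $38.2/kg: 148.9664/1000 × 38.2 = $5.69.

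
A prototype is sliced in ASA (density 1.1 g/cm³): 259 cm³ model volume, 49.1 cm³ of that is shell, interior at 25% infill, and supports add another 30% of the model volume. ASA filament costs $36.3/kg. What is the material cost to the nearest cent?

$7.16

Interior volume = 259 − 49.1 = 209.9 cm³.
Infill volume: 0.25 × 209.9 → 52.475 cm³.
Support: 0.30 × 259 → 77.7 cm³.
Deposited volume = 49.1 + 52.475 + 77.7 = 179.275 cm³.
Mass: 179.275 × 1.1 → 197.2025 g.
At $36.3/kg: 197.2025/1000 × 36.3 = $7.16.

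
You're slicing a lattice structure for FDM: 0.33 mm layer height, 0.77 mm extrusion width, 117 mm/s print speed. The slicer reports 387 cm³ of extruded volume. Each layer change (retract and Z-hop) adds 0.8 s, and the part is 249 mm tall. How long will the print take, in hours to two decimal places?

3.78 hours

Extrusion cross-section: 0.33 × 0.77 → 0.2541 mm².
Path length: 387000 mm³ / 0.2541 mm² → 1523022.4 mm.
Print-move time = 1523022.4 / 117, so 13017.3 s.
Layer count = ceil(249 / 0.33) = 755.
Layer-change overhead: 755 × 0.8 → 604 s.
Total = 13017.3 + 604 = 13621.3 s = 3.78 hours.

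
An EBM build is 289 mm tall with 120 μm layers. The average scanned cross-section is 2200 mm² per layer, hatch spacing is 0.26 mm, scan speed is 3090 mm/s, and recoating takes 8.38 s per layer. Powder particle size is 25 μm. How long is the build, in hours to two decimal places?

Layers = ⌈289/0.12⌉ = 2409.
Per-layer scan distance = 2200 / 0.26, so 8461.5 mm.
Scan time per layer = 8461.5 / 3090 = 2.7383 s.
Layer cycle = 2.7383 + 8.38 = 11.1183 s.
Build time = 2409 × 11.1183 = 26783.9847 s = 7.44 hours.

7.44 hours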